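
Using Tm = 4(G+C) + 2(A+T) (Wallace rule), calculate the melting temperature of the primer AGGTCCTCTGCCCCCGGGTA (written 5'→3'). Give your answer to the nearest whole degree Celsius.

68°C

Base counts: A=2, T=4, G=6, C=8 (length 20).
Tm = 2·(2+4) + 4·(6+8) = 2·6 + 4·14 = 12 + 56 = 68°C.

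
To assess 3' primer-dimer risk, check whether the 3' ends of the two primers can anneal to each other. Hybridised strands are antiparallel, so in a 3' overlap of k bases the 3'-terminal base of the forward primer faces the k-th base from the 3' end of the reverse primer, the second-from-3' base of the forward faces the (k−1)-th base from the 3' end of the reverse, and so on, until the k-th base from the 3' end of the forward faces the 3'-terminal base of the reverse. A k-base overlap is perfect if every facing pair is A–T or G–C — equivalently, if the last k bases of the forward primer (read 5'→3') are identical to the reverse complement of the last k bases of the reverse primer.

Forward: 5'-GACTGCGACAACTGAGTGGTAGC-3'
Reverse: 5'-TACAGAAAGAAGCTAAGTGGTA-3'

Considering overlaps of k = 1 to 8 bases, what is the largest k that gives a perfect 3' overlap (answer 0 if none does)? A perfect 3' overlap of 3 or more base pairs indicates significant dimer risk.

Last 8 bases (5'→3') — forward …GTGGTAGC, reverse …AAGTGGTA.
Reverse complement of the reverse primer's last 8 bases: TACCACTT; its first k bases are the reverse complement of the reverse primer's last k bases, so a perfect k-base overlap needs the forward primer's last k bases to equal them.
Comparing (forward last k vs required): k=1: C vs T ✗; k=2: GC vs TA ✗; k=3: AGC vs TAC ✗; k=4: TAGC vs TACC ✗; k=5: GTAGC vs TACCA ✗; k=6: GGTAGC vs TACCAC ✗; k=7: TGGTAGC vs TACCACT ✗; k=8: GTGGTAGC vs TACCACTT ✗.
No overlap length from 1 to 8 is perfect, so the longest perfect 3' overlap is 0.

Longest perfect overlap: 0 complementary base pairs; below the dimer-risk threshold (threshold 3).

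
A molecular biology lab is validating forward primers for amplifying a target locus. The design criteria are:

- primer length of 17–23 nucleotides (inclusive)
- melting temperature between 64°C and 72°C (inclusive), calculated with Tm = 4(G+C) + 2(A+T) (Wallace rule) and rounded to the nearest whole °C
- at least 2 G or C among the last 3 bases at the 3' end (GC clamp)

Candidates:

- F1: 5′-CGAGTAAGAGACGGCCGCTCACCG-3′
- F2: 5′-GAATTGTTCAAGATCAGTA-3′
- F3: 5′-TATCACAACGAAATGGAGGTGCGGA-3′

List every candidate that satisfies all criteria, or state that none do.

None of the candidates satisfy all criteria.

F1 (24 nt, A=6 T=2 G=8 C=8): length 24, outside 17–23 ✗; Tm = 2·8 + 4·16 = 80°C, outside 64–72°C ✗; 3' end CCG has 3 G/C ✓ — fails.
F2 (19 nt, A=7 T=6 G=4 C=2): length 19 ✓; Tm = 2·13 + 4·6 = 50°C, outside 64–72°C ✗; 3' end GTA has 1 G/C, need ≥2 ✗ — fails.
F3 (25 nt, A=9 T=4 G=8 C=4): length 25, outside 17–23 ✗; Tm = 2·13 + 4·12 = 74°C, outside 64–72°C ✗; 3' end GGA has 2 G/C ✓ — fails.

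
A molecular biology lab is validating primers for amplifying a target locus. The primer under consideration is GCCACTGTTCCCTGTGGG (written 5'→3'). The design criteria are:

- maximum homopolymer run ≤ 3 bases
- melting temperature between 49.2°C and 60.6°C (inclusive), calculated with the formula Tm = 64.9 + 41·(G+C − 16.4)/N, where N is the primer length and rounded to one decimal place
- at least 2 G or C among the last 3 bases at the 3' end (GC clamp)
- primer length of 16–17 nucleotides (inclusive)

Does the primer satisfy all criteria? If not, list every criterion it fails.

Fails: length.

Base counts: A=1, T=5, G=6, C=6 (length 18).
homopolymer run: longest run = 3 ✓
Tm: Tm = 64.9 + 41·(12 − 16.4)/18 = 54.9°C ✓
GC clamp: 3' end GGG has 3 G/C ✓
length: length 18, outside 16–17 ✗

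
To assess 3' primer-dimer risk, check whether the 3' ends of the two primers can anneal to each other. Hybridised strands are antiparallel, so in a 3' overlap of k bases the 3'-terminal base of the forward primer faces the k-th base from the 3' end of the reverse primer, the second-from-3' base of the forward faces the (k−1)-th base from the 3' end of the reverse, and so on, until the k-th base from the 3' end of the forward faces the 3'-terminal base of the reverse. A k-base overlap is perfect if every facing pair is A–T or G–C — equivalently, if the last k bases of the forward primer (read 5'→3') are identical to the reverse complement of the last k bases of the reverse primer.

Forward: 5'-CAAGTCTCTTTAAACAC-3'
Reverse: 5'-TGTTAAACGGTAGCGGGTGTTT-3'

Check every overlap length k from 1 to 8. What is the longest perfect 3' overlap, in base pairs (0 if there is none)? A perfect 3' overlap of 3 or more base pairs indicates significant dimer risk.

Longest perfect overlap: 6 complementary base pairs; significant dimer risk (threshold 3).

Last 8 bases (5'→3') — forward …TTAAACAC, reverse …GGGTGTTT.
Reverse complement of the reverse primer's last 8 bases: AAACACCC; its first k bases are the reverse complement of the reverse primer's last k bases, so a perfect k-base overlap needs the forward primer's last k bases to equal them.
Comparing (forward last k vs required): k=1: C vs A ✗; k=2: AC vs AA ✗; k=3: CAC vs AAA ✗; k=4: ACAC vs AAAC ✗; k=5: AACAC vs AAACA ✗; k=6: AAACAC vs AAACAC ✓; k=7: TAAACAC vs AAACACC ✗; k=8: TTAAACAC vs AAACACCC ✗.
Only k = 6 is perfect, so the longest perfect 3' overlap is 6.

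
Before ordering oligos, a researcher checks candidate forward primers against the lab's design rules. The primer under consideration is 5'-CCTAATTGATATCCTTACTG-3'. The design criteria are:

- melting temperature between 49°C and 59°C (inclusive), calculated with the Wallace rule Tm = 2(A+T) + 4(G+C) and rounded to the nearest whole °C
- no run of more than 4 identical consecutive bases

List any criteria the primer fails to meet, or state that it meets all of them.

Meets all criteria.

Base counts: A=5, T=8, G=2, C=5 (length 20).
Tm: Tm = 2·13 + 4·7 = 54°C ✓
homopolymer run: longest run = 2 ✓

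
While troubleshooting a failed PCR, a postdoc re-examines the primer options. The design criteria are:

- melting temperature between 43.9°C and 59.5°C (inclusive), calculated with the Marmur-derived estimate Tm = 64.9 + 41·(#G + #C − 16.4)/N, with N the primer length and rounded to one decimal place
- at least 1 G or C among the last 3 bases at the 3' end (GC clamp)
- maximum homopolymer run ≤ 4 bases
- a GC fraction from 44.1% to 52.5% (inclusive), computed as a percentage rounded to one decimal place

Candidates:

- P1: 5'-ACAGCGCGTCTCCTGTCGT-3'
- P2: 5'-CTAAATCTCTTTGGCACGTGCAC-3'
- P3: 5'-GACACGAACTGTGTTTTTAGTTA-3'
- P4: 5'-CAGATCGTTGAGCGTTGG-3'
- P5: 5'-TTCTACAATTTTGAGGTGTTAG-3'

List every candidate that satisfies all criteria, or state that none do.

P2 only.

P1 (19 nt, A=2 T=5 G=5 C=7): Tm = 64.9 + 41·(12 − 16.4)/19 = 55.4°C ✓; 3' end CGT has 2 G/C ✓; longest run = 2 ✓; GC 12/19 = 63.2%, outside 44.1–52.5% ✗ — fails.
P2 (23 nt, A=5 T=7 G=4 C=7): Tm = 64.9 + 41·(11 − 16.4)/23 = 55.3°C ✓; 3' end CAC has 2 G/C ✓; longest run = 3 ✓; GC 11/23 = 47.8% ✓ — passes.
P3 (23 nt, A=6 T=9 G=5 C=3): Tm = 64.9 + 41·(8 − 16.4)/23 = 49.9°C ✓; 3' end TTA has 0 G/C, need ≥1 ✗; longest run = 5, exceeds 4 ✗; GC 8/23 = 34.8%, outside 44.1–52.5% ✗ — fails.
P4 (18 nt, A=3 T=5 G=7 C=3): Tm = 64.9 + 41·(10 − 16.4)/18 = 50.3°C ✓; 3' end TGG has 2 G/C ✓; longest run = 2 ✓; GC 10/18 = 55.6%, outside 44.1–52.5% ✗ — fails.
P5 (22 nt, A=5 T=10 G=5 C=2): Tm = 64.9 + 41·(7 − 16.4)/22 = 47.4°C ✓; 3' end TAG has 1 G/C ✓; longest run = 4 ✓; GC 7/22 = 31.8%, outside 44.1–52.5% ✗ — fails.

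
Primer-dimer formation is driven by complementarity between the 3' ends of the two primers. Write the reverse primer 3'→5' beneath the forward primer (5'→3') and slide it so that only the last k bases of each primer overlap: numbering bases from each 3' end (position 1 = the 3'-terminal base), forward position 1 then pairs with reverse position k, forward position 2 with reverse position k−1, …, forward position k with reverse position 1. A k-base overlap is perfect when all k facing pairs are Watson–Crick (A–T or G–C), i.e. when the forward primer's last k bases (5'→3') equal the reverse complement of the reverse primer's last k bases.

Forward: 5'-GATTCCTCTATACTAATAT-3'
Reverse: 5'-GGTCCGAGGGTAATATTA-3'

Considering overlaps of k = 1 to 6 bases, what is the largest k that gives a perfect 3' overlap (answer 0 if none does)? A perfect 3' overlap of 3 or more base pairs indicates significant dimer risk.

Longest perfect overlap: 6 complementary base pairs; significant dimer risk (threshold 3).

Last 6 bases (5'→3') — forward …TAATAT, reverse …ATATTA.
Reverse complement of the reverse primer's last 6 bases: TAATAT; its first k bases are the reverse complement of the reverse primer's last k bases, so a perfect k-base overlap needs the forward primer's last k bases to equal them.
Comparing (forward last k vs required): k=1: T vs T ✓; k=2: AT vs TA ✗; k=3: TAT vs TAA ✗; k=4: ATAT vs TAAT ✗; k=5: AATAT vs TAATA ✗; k=6: TAATAT vs TAATAT ✓.
Perfect overlaps at k = 1, 6; the largest is 6.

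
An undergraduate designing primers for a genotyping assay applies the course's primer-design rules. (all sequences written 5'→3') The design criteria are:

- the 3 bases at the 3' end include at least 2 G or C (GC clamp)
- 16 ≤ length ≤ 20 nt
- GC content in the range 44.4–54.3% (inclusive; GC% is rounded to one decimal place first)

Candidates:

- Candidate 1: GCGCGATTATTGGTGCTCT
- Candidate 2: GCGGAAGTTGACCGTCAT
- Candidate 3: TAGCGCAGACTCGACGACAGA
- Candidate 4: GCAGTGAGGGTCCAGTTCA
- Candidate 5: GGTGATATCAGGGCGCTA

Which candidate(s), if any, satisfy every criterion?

None of the candidates satisfy all criteria.

Candidate 1 (19 nt, A=2 T=7 G=6 C=4): 3' end TCT has 1 G/C, need ≥2 ✗; length 19 ✓; GC 10/19 = 52.6% ✓ — fails.
Candidate 2 (18 nt, A=4 T=4 G=6 C=4): 3' end CAT has 1 G/C, need ≥2 ✗; length 18 ✓; GC 10/18 = 55.6%, outside 44.4–54.3% ✗ — fails.
Candidate 3 (21 nt, A=7 T=2 G=6 C=6): 3' end AGA has 1 G/C, need ≥2 ✗; length 21, outside 16–20 ✗; GC 12/21 = 57.1%, outside 44.4–54.3% ✗ — fails.
Candidate 4 (19 nt, A=4 T=4 G=7 C=4): 3' end TCA has 1 G/C, need ≥2 ✗; length 19 ✓; GC 11/19 = 57.9%, outside 44.4–54.3% ✗ — fails.
Candidate 5 (18 nt, A=4 T=4 G=7 C=3): 3' end CTA has 1 G/C, need ≥2 ✗; length 18 ✓; GC 10/18 = 55.6%, outside 44.4–54.3% ✗ — fails.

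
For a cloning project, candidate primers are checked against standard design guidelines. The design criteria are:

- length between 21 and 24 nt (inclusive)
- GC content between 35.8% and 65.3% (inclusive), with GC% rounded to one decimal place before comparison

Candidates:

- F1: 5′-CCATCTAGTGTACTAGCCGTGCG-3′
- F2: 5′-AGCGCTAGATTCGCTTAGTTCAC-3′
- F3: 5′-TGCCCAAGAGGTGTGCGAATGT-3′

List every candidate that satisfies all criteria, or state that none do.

F1, F2 and F3.

F1 (23 nt, A=4 T=6 G=6 C=7): length 23 ✓; GC 13/23 = 56.5% ✓ — passes.
F2 (23 nt, A=5 T=7 G=5 C=6): length 23 ✓; GC 11/23 = 47.8% ✓ — passes.
F3 (22 nt, A=5 T=5 G=8 C=4): length 22 ✓; GC 12/22 = 54.5% ✓ — passes.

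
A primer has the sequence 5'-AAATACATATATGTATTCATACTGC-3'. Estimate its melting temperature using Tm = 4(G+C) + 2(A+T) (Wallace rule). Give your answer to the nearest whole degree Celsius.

62°C

Base counts: A=10, T=9, G=2, C=4 (length 25).
Tm = 2·(10+9) + 4·(2+4) = 2·19 + 4·6 = 38 + 24 = 62°C.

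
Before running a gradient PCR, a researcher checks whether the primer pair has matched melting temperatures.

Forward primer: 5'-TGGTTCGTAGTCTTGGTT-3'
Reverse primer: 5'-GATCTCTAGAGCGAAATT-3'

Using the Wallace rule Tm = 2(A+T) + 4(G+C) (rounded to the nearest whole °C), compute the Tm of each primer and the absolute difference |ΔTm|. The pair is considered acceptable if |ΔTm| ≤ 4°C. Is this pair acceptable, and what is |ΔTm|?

|ΔTm| = 2°C; the pair is acceptable.

Forward: A=1 T=9 G=6 C=2 → Tm = 2·10 + 4·8 = 52°C.
Reverse: A=6 T=5 G=4 C=3 → Tm = 2·11 + 4·7 = 50°C.
|ΔTm| = |52 − 50| = 2°C, ≤ 4°C.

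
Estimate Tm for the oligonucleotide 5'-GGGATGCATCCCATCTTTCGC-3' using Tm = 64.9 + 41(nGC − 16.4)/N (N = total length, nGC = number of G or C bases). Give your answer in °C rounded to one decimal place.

56.3°C

Base counts: A=3, T=6, G=5, C=7; G+C = 12, N = 21.
Tm = 64.9 + 41·(12 − 16.4)/21 = 64.9 + -180.40/21 = 56.3°C.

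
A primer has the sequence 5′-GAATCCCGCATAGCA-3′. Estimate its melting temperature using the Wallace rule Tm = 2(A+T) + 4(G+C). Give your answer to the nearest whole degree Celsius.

Base counts: A=5, T=2, G=3, C=5 (length 15).
Tm = 2·(5+2) + 4·(3+5) = 2·7 + 4·8 = 14 + 32 = 46°C.

46°C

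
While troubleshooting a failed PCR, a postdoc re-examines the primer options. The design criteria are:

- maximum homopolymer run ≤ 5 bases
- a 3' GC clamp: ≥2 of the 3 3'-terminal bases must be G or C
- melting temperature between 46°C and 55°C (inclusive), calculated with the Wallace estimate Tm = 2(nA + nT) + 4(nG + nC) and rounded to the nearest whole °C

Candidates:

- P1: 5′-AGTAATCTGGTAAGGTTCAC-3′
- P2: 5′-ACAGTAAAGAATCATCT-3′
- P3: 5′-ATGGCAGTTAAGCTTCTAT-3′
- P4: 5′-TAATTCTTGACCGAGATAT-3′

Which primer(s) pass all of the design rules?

None of the candidates satisfy all criteria.

P1 (20 nt, A=6 T=6 G=5 C=3): longest run = 2 ✓; 3' end CAC has 2 G/C ✓; Tm = 2·12 + 4·8 = 56°C, outside 46–55°C ✗ — fails.
P2 (17 nt, A=8 T=4 G=2 C=3): longest run = 3 ✓; 3' end TCT has 1 G/C, need ≥2 ✗; Tm = 2·12 + 4·5 = 44°C, outside 46–55°C ✗ — fails.
P3 (19 nt, A=5 T=7 G=4 C=3): longest run = 2 ✓; 3' end TAT has 0 G/C, need ≥2 ✗; Tm = 2·12 + 4·7 = 52°C ✓ — fails.
P4 (19 nt, A=6 T=7 G=3 C=3): longest run = 2 ✓; 3' end TAT has 0 G/C, need ≥2 ✗; Tm = 2·13 + 4·6 = 50°C ✓ — fails.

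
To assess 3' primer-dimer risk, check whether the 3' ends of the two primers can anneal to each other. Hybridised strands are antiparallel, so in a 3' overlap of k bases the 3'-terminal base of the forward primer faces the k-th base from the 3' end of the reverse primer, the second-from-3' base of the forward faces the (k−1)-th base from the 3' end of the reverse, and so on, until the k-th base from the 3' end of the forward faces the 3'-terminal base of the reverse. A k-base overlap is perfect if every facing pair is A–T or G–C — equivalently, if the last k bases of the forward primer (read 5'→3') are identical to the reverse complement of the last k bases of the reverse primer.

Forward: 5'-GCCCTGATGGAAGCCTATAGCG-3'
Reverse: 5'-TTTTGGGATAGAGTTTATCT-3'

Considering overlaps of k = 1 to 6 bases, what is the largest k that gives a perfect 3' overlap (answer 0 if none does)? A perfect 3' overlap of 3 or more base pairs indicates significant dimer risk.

Longest perfect overlap: 0 complementary base pairs; below the dimer-risk threshold (threshold 3).

Last 6 bases (5'→3') — forward …ATAGCG, reverse …TTATCT.
Reverse complement of the reverse primer's last 6 bases: AGATAA; its first k bases are the reverse complement of the reverse primer's last k bases, so a perfect k-base overlap needs the forward primer's last k bases to equal them.
Comparing (forward last k vs required): k=1: G vs A ✗; k=2: CG vs AG ✗; k=3: GCG vs AGA ✗; k=4: AGCG vs AGAT ✗; k=5: TAGCG vs AGATA ✗; k=6: ATAGCG vs AGATAA ✗.
No overlap length from 1 to 6 is perfect, so the longest perfect 3' overlap is 0.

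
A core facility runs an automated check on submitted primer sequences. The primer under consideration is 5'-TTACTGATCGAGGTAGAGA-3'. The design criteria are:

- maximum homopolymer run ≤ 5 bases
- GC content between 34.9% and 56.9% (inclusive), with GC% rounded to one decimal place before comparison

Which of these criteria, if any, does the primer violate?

Meets all criteria.

Base counts: A=6, T=5, G=6, C=2 (length 19).
homopolymer run: longest run = 2 ✓
GC content: GC 8/19 = 42.1% ✓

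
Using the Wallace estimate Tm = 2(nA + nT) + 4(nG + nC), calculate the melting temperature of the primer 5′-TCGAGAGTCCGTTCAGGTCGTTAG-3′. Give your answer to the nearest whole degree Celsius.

74°C

Base counts: A=4, T=7, G=8, C=5 (length 24).
Tm = 2·(4+7) + 4·(8+5) = 2·11 + 4·13 = 22 + 52 = 74°C.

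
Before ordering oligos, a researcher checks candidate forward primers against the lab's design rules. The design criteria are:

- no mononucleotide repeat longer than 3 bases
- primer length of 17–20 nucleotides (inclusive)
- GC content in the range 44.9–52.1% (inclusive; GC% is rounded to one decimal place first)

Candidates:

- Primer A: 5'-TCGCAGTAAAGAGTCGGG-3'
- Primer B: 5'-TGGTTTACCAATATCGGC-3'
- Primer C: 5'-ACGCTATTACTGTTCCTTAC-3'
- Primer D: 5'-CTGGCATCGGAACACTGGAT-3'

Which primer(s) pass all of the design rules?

None of the candidates satisfy all criteria.

Primer A (18 nt, A=5 T=3 G=7 C=3): longest run = 3 ✓; length 18 ✓; GC 10/18 = 55.6%, outside 44.9–52.1% ✗ — fails.
Primer B (18 nt, A=4 T=6 G=4 C=4): longest run = 3 ✓; length 18 ✓; GC 8/18 = 44.4%, outside 44.9–52.1% ✗ — fails.
Primer C (20 nt, A=4 T=8 G=2 C=6): longest run = 2 ✓; length 20 ✓; GC 8/20 = 40.0%, outside 44.9–52.1% ✗ — fails.
Primer D (20 nt, A=5 T=4 G=6 C=5): longest run = 2 ✓; length 20 ✓; GC 11/20 = 55.0%, outside 44.9–52.1% ✗ — fails.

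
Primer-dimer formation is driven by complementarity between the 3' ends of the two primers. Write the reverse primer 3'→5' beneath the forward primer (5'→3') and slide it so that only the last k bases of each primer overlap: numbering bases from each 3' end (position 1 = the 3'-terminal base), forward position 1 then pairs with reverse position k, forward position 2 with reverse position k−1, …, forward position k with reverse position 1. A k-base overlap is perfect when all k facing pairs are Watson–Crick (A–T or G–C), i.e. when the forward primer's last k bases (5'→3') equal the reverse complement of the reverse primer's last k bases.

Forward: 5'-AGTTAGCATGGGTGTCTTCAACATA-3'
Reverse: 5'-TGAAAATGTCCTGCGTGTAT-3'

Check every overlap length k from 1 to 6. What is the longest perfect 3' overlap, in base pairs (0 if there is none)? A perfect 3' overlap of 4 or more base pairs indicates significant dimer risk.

Longest perfect overlap: 3 complementary base pairs; below the dimer-risk threshold (threshold 4).

Last 6 bases (5'→3') — forward …AACATA, reverse …GTGTAT.
Reverse complement of the reverse primer's last 6 bases: ATACAC; its first k bases are the reverse complement of the reverse primer's last k bases, so a perfect k-base overlap needs the forward primer's last k bases to equal them.
Comparing (forward last k vs required): k=1: A vs A ✓; k=2: TA vs AT ✗; k=3: ATA vs ATA ✓; k=4: CATA vs ATAC ✗; k=5: ACATA vs ATACA ✗; k=6: AACATA vs ATACAC ✗.
Perfect overlaps at k = 1, 3; the largest is 3.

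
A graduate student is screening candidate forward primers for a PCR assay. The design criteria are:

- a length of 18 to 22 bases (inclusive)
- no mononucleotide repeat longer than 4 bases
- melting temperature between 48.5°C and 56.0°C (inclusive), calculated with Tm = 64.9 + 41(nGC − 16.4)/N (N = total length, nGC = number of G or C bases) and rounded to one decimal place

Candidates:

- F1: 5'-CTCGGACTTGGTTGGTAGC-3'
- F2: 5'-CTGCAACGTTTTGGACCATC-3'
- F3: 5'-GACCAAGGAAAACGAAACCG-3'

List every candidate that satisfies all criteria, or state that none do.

F1 (19 nt, A=2 T=6 G=7 C=4): length 19 ✓; longest run = 2 ✓; Tm = 64.9 + 41·(11 − 16.4)/19 = 53.2°C ✓ — passes.
F2 (20 nt, A=4 T=6 G=4 C=6): length 20 ✓; longest run = 4 ✓; Tm = 64.9 + 41·(10 − 16.4)/20 = 51.8°C ✓ — passes.
F3 (20 nt, A=10 T=0 G=5 C=5): length 20 ✓; longest run = 4 ✓; Tm = 64.9 + 41·(10 − 16.4)/20 = 51.8°C ✓ — passes.

F1, F2 and F3.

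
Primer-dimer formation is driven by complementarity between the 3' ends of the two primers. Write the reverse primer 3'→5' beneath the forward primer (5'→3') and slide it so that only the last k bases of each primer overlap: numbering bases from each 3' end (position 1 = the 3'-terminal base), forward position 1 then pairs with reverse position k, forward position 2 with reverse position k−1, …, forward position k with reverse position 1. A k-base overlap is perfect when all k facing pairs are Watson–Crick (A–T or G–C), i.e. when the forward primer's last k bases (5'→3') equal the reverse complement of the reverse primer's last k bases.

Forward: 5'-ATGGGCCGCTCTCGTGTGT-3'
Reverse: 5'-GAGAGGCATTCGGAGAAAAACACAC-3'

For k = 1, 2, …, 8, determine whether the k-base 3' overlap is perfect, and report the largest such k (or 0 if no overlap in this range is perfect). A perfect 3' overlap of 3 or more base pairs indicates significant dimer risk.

Last 8 bases (5'→3') — forward …TCGTGTGT, reverse …AAACACAC.
Reverse complement of the reverse primer's last 8 bases: GTGTGTTT; its first k bases are the reverse complement of the reverse primer's last k bases, so a perfect k-base overlap needs the forward primer's last k bases to equal them.
Comparing (forward last k vs required): k=1: T vs G ✗; k=2: GT vs GT ✓; k=3: TGT vs GTG ✗; k=4: GTGT vs GTGT ✓; k=5: TGTGT vs GTGTG ✗; k=6: GTGTGT vs GTGTGT ✓; k=7: CGTGTGT vs GTGTGTT ✗; k=8: TCGTGTGT vs GTGTGTTT ✗.
Perfect overlaps at k = 2, 4, 6; the largest is 6.

Longest perfect overlap: 6 complementary base pairs; significant dimer risk (threshold 3).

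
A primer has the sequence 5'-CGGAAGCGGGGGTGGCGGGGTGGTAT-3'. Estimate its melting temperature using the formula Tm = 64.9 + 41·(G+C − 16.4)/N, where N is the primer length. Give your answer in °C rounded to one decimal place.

69.0°C

Base counts: A=3, T=4, G=16, C=3; G+C = 19, N = 26.
Tm = 64.9 + 41·(19 − 16.4)/26 = 64.9 + 106.60/26 = 69.0°C.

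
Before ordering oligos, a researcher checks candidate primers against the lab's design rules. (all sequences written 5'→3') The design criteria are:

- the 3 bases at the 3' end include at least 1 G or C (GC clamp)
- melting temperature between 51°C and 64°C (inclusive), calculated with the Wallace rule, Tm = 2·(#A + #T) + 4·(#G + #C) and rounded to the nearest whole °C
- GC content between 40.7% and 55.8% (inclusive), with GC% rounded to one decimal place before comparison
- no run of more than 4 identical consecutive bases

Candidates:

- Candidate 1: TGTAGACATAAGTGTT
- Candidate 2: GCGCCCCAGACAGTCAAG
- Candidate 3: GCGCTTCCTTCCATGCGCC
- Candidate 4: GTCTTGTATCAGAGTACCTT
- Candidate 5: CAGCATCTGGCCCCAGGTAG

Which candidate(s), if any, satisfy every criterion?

None of the candidates satisfy all criteria.

Candidate 1 (16 nt, A=5 T=6 G=4 C=1): 3' end GTT has 1 G/C ✓; Tm = 2·11 + 4·5 = 42°C, outside 51–64°C ✗; GC 5/16 = 31.3%, outside 40.7–55.8% ✗; longest run = 2 ✓ — fails.
Candidate 2 (18 nt, A=5 T=1 G=5 C=7): 3' end AAG has 1 G/C ✓; Tm = 2·6 + 4·12 = 60°C ✓; GC 12/18 = 66.7%, outside 40.7–55.8% ✗; longest run = 4 ✓ — fails.
Candidate 3 (19 nt, A=1 T=5 G=4 C=9): 3' end GCC has 3 G/C ✓; Tm = 2·6 + 4·13 = 64°C ✓; GC 13/19 = 68.4%, outside 40.7–55.8% ✗; longest run = 2 ✓ — fails.
Candidate 4 (20 nt, A=4 T=8 G=4 C=4): 3' end CTT has 1 G/C ✓; Tm = 2·12 + 4·8 = 56°C ✓; GC 8/20 = 40.0%, outside 40.7–55.8% ✗; longest run = 2 ✓ — fails.
Candidate 5 (20 nt, A=4 T=3 G=6 C=7): 3' end TAG has 1 G/C ✓; Tm = 2·7 + 4·13 = 66°C, outside 51–64°C ✗; GC 13/20 = 65.0%, outside 40.7–55.8% ✗; longest run = 4 ✓ — fails.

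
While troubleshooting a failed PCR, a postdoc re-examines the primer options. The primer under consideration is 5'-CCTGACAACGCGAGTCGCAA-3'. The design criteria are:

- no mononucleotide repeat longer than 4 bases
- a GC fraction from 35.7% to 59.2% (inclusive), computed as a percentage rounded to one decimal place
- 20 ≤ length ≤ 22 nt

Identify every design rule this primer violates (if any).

Fails: GC content.

Base counts: A=6, T=2, G=5, C=7 (length 20).
homopolymer run: longest run = 2 ✓
GC content: GC 12/20 = 60.0%, outside 35.7–59.2% ✗
length: length 20 ✓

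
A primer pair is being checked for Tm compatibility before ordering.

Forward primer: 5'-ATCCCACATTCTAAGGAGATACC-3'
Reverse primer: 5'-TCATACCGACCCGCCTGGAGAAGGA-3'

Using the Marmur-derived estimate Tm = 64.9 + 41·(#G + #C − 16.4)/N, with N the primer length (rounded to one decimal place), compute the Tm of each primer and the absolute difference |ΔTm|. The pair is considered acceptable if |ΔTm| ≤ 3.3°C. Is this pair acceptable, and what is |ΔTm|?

|ΔTm| = 9.1°C; the pair is not acceptable.

Forward: G+C = 10, N = 23 → Tm = 64.9 + 41·(10 − 16.4)/23 = 53.5°C.
Reverse: G+C = 15, N = 25 → Tm = 64.9 + 41·(15 − 16.4)/25 = 62.6°C.
|ΔTm| = |53.5 − 62.6| = 9.1°C, > 3.3°C.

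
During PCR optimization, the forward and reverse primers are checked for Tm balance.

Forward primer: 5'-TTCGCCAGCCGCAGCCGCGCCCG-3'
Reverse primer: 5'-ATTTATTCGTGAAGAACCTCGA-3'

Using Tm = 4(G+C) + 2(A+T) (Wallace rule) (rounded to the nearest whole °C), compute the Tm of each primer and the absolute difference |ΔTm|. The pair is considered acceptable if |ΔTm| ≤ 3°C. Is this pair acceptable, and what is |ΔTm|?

|ΔTm| = 24°C; the pair is not acceptable.

Forward: A=2 T=2 G=7 C=12 → Tm = 2·4 + 4·19 = 84°C.
Reverse: A=7 T=7 G=4 C=4 → Tm = 2·14 + 4·8 = 60°C.
|ΔTm| = |84 − 60| = 24°C, > 3°C.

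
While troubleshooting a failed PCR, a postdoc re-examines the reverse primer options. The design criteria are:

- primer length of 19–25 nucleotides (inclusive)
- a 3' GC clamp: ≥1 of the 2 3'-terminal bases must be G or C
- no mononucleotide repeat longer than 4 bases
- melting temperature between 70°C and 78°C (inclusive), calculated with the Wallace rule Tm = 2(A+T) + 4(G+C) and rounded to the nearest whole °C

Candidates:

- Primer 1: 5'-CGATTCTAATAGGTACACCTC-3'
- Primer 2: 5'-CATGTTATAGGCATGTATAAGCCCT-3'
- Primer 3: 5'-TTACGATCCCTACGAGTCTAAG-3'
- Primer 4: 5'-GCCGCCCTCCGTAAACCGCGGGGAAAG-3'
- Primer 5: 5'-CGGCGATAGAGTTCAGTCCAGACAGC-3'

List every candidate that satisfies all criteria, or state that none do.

Primer 1 (21 nt, A=6 T=6 G=3 C=6): length 21 ✓; 3' end TC has 1 G/C ✓; longest run = 2 ✓; Tm = 2·12 + 4·9 = 60°C, outside 70–78°C ✗ — fails.
Primer 2 (25 nt, A=7 T=8 G=5 C=5): length 25 ✓; 3' end CT has 1 G/C ✓; longest run = 3 ✓; Tm = 2·15 + 4·10 = 70°C ✓ — passes.
Primer 3 (22 nt, A=6 T=6 G=4 C=6): length 22 ✓; 3' end AG has 1 G/C ✓; longest run = 3 ✓; Tm = 2·12 + 4·10 = 64°C, outside 70–78°C ✗ — fails.
Primer 4 (27 nt, A=6 T=2 G=9 C=10): length 27, outside 19–25 ✗; 3' end AG has 1 G/C ✓; longest run = 4 ✓; Tm = 2·8 + 4·19 = 92°C, outside 70–78°C ✗ — fails.
Primer 5 (26 nt, A=7 T=4 G=8 C=7): length 26, outside 19–25 ✗; 3' end GC has 2 G/C ✓; longest run = 2 ✓; Tm = 2·11 + 4·15 = 82°C, outside 70–78°C ✗ — fails.

Primer 2 only.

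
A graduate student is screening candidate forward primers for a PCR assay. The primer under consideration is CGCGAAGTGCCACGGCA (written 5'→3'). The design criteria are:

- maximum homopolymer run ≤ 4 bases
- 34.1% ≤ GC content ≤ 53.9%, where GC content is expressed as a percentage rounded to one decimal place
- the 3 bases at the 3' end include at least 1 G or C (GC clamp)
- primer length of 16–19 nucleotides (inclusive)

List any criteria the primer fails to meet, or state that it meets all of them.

Fails: GC content.

Base counts: A=4, T=1, G=6, C=6 (length 17).
homopolymer run: longest run = 2 ✓
GC content: GC 12/17 = 70.6%, outside 34.1–53.9% ✗
GC clamp: 3' end GCA has 2 G/C ✓
length: length 17 ✓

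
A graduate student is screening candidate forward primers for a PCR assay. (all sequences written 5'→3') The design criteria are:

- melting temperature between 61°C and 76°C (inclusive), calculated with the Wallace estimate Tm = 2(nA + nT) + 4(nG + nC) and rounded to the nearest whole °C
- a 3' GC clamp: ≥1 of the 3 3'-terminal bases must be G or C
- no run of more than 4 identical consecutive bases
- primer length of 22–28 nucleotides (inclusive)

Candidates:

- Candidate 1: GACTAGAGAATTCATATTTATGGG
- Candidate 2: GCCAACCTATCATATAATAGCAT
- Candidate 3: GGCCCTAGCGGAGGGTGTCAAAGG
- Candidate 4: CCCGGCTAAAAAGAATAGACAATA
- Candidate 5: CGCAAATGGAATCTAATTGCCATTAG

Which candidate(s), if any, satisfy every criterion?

Candidate 1, Candidate 2 and Candidate 5.

Candidate 1 (24 nt, A=8 T=8 G=6 C=2): Tm = 2·16 + 4·8 = 64°C ✓; 3' end GGG has 3 G/C ✓; longest run = 3 ✓; length 24 ✓ — passes.
Candidate 2 (23 nt, A=9 T=6 G=2 C=6): Tm = 2·15 + 4·8 = 62°C ✓; 3' end CAT has 1 G/C ✓; longest run = 2 ✓; length 23 ✓ — passes.
Candidate 3 (24 nt, A=5 T=3 G=11 C=5): Tm = 2·8 + 4·16 = 80°C, outside 61–76°C ✗; 3' end AGG has 2 G/C ✓; longest run = 3 ✓; length 24 ✓ — fails.
Candidate 4 (24 nt, A=12 T=3 G=4 C=5): Tm = 2·15 + 4·9 = 66°C ✓; 3' end ATA has 0 G/C, need ≥1 ✗; longest run = 5, exceeds 4 ✗; length 24 ✓ — fails.
Candidate 5 (26 nt, A=9 T=7 G=5 C=5): Tm = 2·16 + 4·10 = 72°C ✓; 3' end TAG has 1 G/C ✓; longest run = 3 ✓; length 26 ✓ — passes.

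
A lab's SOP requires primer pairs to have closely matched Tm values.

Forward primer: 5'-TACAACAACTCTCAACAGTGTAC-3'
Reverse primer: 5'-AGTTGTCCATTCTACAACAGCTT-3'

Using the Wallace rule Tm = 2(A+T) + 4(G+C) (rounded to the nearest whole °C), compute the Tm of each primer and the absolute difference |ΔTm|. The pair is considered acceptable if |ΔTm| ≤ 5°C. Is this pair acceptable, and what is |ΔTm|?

Forward: A=9 T=5 G=2 C=7 → Tm = 2·14 + 4·9 = 64°C.
Reverse: A=6 T=8 G=3 C=6 → Tm = 2·14 + 4·9 = 64°C.
|ΔTm| = |64 − 64| = 0°C, ≤ 5°C.

|ΔTm| = 0°C; the pair is acceptable.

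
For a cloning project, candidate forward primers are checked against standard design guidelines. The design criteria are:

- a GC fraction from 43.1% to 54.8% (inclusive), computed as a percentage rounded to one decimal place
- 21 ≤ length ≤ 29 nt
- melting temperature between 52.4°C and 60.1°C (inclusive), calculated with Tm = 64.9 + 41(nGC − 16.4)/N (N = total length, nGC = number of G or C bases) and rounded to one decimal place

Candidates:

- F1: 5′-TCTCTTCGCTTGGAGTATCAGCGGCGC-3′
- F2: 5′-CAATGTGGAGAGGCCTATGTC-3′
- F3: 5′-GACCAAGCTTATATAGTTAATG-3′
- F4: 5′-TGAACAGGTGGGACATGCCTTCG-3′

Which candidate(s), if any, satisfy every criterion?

F1 (27 nt, A=3 T=8 G=8 C=8): GC 16/27 = 59.3%, outside 43.1–54.8% ✗; length 27 ✓; Tm = 64.9 + 41·(16 − 16.4)/27 = 64.3°C, outside 52.4–60.1°C ✗ — fails.
F2 (21 nt, A=5 T=5 G=7 C=4): GC 11/21 = 52.4% ✓; length 21 ✓; Tm = 64.9 + 41·(11 − 16.4)/21 = 54.4°C ✓ — passes.
F3 (22 nt, A=8 T=7 G=4 C=3): GC 7/22 = 31.8%, outside 43.1–54.8% ✗; length 22 ✓; Tm = 64.9 + 41·(7 − 16.4)/22 = 47.4°C, outside 52.4–60.1°C ✗ — fails.
F4 (23 nt, A=5 T=5 G=8 C=5): GC 13/23 = 56.5%, outside 43.1–54.8% ✗; length 23 ✓; Tm = 64.9 + 41·(13 − 16.4)/23 = 58.8°C ✓ — fails.

F2 only.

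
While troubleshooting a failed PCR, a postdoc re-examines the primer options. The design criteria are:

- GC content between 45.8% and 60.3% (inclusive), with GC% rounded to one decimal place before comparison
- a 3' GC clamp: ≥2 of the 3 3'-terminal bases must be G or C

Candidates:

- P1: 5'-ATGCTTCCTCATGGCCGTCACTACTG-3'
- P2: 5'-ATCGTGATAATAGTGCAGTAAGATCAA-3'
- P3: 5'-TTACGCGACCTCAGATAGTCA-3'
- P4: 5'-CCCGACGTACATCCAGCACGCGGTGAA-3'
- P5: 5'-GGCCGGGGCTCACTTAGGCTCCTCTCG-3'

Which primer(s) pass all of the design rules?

P1 only.

P1 (26 nt, A=4 T=8 G=5 C=9): GC 14/26 = 53.8% ✓; 3' end CTG has 2 G/C ✓ — passes.
P2 (27 nt, A=11 T=7 G=6 C=3): GC 9/27 = 33.3%, outside 45.8–60.3% ✗; 3' end CAA has 1 G/C, need ≥2 ✗ — fails.
P3 (21 nt, A=6 T=5 G=4 C=6): GC 10/21 = 47.6% ✓; 3' end TCA has 1 G/C, need ≥2 ✗ — fails.
P4 (27 nt, A=7 T=3 G=7 C=10): GC 17/27 = 63.0%, outside 45.8–60.3% ✗; 3' end GAA has 1 G/C, need ≥2 ✗ — fails.
P5 (27 nt, A=2 T=6 G=9 C=10): GC 19/27 = 70.4%, outside 45.8–60.3% ✗; 3' end TCG has 2 G/C ✓ — fails.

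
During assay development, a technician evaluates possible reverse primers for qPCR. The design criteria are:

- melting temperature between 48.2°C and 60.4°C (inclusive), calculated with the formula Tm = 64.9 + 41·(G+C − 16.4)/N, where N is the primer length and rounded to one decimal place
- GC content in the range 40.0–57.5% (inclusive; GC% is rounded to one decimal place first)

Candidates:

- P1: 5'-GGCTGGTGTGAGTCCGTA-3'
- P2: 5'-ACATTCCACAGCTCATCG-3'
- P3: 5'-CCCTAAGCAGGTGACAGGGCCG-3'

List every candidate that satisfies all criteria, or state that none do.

None of the candidates satisfy all criteria.

P1 (18 nt, A=2 T=5 G=8 C=3): Tm = 64.9 + 41·(11 − 16.4)/18 = 52.6°C ✓; GC 11/18 = 61.1%, outside 40.0–57.5% ✗ — fails.
P2 (18 nt, A=5 T=4 G=2 C=7): Tm = 64.9 + 41·(9 − 16.4)/18 = 48.0°C, outside 48.2–60.4°C ✗; GC 9/18 = 50.0% ✓ — fails.
P3 (22 nt, A=5 T=2 G=8 C=7): Tm = 64.9 + 41·(15 − 16.4)/22 = 62.3°C, outside 48.2–60.4°C ✗; GC 15/22 = 68.2%, outside 40.0–57.5% ✗ — fails.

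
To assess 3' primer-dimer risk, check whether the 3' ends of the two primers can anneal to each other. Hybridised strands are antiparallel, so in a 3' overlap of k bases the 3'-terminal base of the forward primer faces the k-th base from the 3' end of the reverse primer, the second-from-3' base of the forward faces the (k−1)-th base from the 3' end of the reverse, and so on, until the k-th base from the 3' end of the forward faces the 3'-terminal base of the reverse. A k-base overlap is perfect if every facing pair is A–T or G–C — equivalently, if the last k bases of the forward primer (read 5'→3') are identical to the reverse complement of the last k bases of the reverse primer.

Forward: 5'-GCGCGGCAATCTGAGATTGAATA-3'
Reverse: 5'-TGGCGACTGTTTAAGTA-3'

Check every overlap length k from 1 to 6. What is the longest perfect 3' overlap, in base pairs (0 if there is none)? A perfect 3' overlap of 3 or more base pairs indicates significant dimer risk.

Longest perfect overlap: 2 complementary base pairs; below the dimer-risk threshold (threshold 3).

Last 6 bases (5'→3') — forward …TGAATA, reverse …TAAGTA.
Reverse complement of the reverse primer's last 6 bases: TACTTA; its first k bases are the reverse complement of the reverse primer's last k bases, so a perfect k-base overlap needs the forward primer's last k bases to equal them.
Comparing (forward last k vs required): k=1: A vs T ✗; k=2: TA vs TA ✓; k=3: ATA vs TAC ✗; k=4: AATA vs TACT ✗; k=5: GAATA vs TACTT ✗; k=6: TGAATA vs TACTTA ✗.
Only k = 2 is perfect, so the longest perfect 3' overlap is 2.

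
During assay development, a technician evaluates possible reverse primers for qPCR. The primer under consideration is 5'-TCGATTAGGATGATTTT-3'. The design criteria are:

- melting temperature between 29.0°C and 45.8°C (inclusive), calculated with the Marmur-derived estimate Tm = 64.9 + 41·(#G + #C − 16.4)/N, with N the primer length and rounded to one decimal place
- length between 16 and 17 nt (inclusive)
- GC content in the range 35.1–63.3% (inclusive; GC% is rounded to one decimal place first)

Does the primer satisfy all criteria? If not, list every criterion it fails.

Base counts: A=4, T=8, G=4, C=1 (length 17).
Tm: Tm = 64.9 + 41·(5 − 16.4)/17 = 37.4°C ✓
length: length 17 ✓
GC content: GC 5/17 = 29.4%, outside 35.1–63.3% ✗

Fails: GC content.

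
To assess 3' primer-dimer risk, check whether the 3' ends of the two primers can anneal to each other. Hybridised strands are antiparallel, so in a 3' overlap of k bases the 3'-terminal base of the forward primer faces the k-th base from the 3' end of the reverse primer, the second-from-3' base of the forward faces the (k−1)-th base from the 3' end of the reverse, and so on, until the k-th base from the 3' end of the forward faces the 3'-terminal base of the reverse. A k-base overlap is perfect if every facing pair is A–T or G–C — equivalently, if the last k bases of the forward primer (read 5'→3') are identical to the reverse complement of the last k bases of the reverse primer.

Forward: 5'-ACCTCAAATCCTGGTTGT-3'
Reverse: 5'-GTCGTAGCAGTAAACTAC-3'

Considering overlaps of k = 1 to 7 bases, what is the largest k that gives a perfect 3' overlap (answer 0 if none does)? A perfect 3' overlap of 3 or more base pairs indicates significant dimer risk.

Last 7 bases (5'→3') — forward …TGGTTGT, reverse …AAACTAC.
Reverse complement of the reverse primer's last 7 bases: GTAGTTT; its first k bases are the reverse complement of the reverse primer's last k bases, so a perfect k-base overlap needs the forward primer's last k bases to equal them.
Comparing (forward last k vs required): k=1: T vs G ✗; k=2: GT vs GT ✓; k=3: TGT vs GTA ✗; k=4: TTGT vs GTAG ✗; k=5: GTTGT vs GTAGT ✗; k=6: GGTTGT vs GTAGTT ✗; k=7: TGGTTGT vs GTAGTTT ✗.
Only k = 2 is perfect, so the longest perfect 3' overlap is 2.

Longest perfect overlap: 2 complementary base pairs; below the dimer-risk threshold (threshold 3).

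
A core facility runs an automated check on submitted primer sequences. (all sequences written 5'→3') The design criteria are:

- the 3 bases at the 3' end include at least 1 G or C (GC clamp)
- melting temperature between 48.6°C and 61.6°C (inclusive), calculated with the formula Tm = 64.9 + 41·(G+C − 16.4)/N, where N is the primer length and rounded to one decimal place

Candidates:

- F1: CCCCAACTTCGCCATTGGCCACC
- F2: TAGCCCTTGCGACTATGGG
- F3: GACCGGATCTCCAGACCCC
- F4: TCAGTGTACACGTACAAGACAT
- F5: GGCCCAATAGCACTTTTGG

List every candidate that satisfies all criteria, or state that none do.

F2, F3, F4 and F5.

F1 (23 nt, A=4 T=4 G=3 C=12): 3' end ACC has 2 G/C ✓; Tm = 64.9 + 41·(15 − 16.4)/23 = 62.4°C, outside 48.6–61.6°C ✗ — fails.
F2 (19 nt, A=3 T=5 G=6 C=5): 3' end GGG has 3 G/C ✓; Tm = 64.9 + 41·(11 − 16.4)/19 = 53.2°C ✓ — passes.
F3 (19 nt, A=4 T=2 G=4 C=9): 3' end CCC has 3 G/C ✓; Tm = 64.9 + 41·(13 − 16.4)/19 = 57.6°C ✓ — passes.
F4 (22 nt, A=8 T=5 G=4 C=5): 3' end CAT has 1 G/C ✓; Tm = 64.9 + 41·(9 − 16.4)/22 = 51.1°C ✓ — passes.
F5 (19 nt, A=4 T=5 G=5 C=5): 3' end TGG has 2 G/C ✓; Tm = 64.9 + 41·(10 − 16.4)/19 = 51.1°C ✓ — passes.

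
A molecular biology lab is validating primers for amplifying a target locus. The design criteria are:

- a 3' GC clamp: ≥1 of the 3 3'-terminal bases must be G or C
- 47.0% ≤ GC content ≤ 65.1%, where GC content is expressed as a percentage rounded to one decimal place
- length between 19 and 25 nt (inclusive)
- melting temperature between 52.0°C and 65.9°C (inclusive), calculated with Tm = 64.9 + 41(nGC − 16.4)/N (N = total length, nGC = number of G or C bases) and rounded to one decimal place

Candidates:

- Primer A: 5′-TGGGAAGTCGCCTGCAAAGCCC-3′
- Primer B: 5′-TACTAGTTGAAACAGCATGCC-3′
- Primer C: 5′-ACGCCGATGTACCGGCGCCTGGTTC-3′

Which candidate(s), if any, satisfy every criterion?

Primer A (22 nt, A=5 T=3 G=7 C=7): 3' end CCC has 3 G/C ✓; GC 14/22 = 63.6% ✓; length 22 ✓; Tm = 64.9 + 41·(14 − 16.4)/22 = 60.4°C ✓ — passes.
Primer B (21 nt, A=7 T=5 G=4 C=5): 3' end GCC has 3 G/C ✓; GC 9/21 = 42.9%, outside 47.0–65.1% ✗; length 21 ✓; Tm = 64.9 + 41·(9 − 16.4)/21 = 50.5°C, outside 52.0–65.9°C ✗ — fails.
Primer C (25 nt, A=3 T=5 G=8 C=9): 3' end TTC has 1 G/C ✓; GC 17/25 = 68.0%, outside 47.0–65.1% ✗; length 25 ✓; Tm = 64.9 + 41·(17 − 16.4)/25 = 65.9°C ✓ — fails.

Primer A only.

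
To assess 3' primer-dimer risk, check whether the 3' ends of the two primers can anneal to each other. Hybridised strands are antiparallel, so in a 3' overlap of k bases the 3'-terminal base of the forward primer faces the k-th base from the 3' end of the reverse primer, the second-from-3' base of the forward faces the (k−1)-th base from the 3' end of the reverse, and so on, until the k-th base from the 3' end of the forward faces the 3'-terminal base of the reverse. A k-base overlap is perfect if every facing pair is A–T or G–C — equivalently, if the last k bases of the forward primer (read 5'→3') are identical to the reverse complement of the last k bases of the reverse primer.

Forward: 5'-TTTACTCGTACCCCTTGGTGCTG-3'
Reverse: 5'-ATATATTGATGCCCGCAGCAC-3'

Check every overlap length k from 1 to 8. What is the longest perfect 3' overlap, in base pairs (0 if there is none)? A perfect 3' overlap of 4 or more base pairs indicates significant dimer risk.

Longest perfect overlap: 6 complementary base pairs; significant dimer risk (threshold 4).

Last 8 bases (5'→3') — forward …TGGTGCTG, reverse …CGCAGCAC.
Reverse complement of the reverse primer's last 8 bases: GTGCTGCG; its first k bases are the reverse complement of the reverse primer's last k bases, so a perfect k-base overlap needs the forward primer's last k bases to equal them.
Comparing (forward last k vs required): k=1: G vs G ✓; k=2: TG vs GT ✗; k=3: CTG vs GTG ✗; k=4: GCTG vs GTGC ✗; k=5: TGCTG vs GTGCT ✗; k=6: GTGCTG vs GTGCTG ✓; k=7: GGTGCTG vs GTGCTGC ✗; k=8: TGGTGCTG vs GTGCTGCG ✗.
Perfect overlaps at k = 1, 6; the largest is 6.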